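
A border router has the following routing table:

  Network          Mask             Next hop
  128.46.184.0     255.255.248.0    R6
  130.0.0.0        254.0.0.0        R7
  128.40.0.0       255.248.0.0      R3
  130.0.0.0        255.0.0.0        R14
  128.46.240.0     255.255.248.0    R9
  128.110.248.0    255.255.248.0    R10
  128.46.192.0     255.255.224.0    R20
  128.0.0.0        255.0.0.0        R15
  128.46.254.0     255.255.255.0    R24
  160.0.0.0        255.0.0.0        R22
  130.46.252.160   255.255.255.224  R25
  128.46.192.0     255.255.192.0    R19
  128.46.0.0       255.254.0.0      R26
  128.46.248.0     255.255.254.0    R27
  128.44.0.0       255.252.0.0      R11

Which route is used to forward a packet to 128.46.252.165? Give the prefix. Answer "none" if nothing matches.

Entries matching 128.46.252.165:
  128.0.0.0/8 (128.0.0.0 - 128.255.255.255)
  128.40.0.0/13 (128.40.0.0 - 128.47.255.255)
  128.44.0.0/14 (128.44.0.0 - 128.47.255.255)
  128.46.0.0/15 (128.46.0.0 - 128.47.255.255)
  128.46.192.0/18 (128.46.192.0 - 128.46.255.255)
Most specific is 128.46.192.0/18.

128.46.192.0/18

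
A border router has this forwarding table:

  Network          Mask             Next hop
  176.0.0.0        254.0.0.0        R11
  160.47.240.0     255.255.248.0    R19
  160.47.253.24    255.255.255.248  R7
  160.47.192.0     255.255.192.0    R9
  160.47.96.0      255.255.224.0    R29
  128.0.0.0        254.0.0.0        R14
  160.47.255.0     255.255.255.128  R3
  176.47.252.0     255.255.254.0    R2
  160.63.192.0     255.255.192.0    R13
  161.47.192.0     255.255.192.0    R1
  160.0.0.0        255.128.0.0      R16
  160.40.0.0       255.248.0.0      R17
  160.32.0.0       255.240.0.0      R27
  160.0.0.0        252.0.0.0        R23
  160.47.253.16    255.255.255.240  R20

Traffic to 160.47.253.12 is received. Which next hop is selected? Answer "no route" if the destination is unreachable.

R9

Routes whose prefix contains 160.47.253.12:
  160.0.0.0/6 (160.0.0.0 - 163.255.255.255) -> R23
  160.0.0.0/9 (160.0.0.0 - 160.127.255.255) -> R16
  160.32.0.0/12 (160.32.0.0 - 160.47.255.255) -> R27
  160.40.0.0/13 (160.40.0.0 - 160.47.255.255) -> R17
  160.47.192.0/18 (160.47.192.0 - 160.47.255.255) -> R9
More-specific entries that do NOT match:
  160.47.253.24/29 (160.47.253.24 - 160.47.253.31) does not contain 160.47.253.12
  160.47.253.16/28 (160.47.253.16 - 160.47.253.31) does not contain 160.47.253.12
  160.47.255.0/25 (160.47.255.0 - 160.47.255.127) does not contain 160.47.253.12
  176.47.252.0/23 (176.47.252.0 - 176.47.253.255) does not contain 160.47.253.12
  160.47.240.0/21 (160.47.240.0 - 160.47.247.255) does not contain 160.47.253.12
  160.47.96.0/19 (160.47.96.0 - 160.47.127.255) does not contain 160.47.253.12
Longest matching prefix is /18 -> next hop R9.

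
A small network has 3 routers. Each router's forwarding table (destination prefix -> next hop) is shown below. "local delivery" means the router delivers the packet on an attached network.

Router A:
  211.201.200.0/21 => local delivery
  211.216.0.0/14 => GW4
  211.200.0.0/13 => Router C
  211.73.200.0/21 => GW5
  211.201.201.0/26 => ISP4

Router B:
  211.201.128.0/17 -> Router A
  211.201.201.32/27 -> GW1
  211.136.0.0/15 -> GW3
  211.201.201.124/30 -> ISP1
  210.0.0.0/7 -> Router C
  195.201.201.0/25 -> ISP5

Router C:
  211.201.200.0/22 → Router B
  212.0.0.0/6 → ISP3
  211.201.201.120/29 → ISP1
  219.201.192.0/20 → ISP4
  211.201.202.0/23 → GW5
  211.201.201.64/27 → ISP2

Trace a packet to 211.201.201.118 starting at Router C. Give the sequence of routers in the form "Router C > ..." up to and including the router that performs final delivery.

Router C > Router B > Router A

At Router C: longest match for 211.201.201.118 is 211.201.200.0/22 -> Router B
At Router B: longest match for 211.201.201.118 is 211.201.128.0/17 -> Router A
At Router A: longest match for 211.201.201.118 is 211.201.200.0/21 -> local delivery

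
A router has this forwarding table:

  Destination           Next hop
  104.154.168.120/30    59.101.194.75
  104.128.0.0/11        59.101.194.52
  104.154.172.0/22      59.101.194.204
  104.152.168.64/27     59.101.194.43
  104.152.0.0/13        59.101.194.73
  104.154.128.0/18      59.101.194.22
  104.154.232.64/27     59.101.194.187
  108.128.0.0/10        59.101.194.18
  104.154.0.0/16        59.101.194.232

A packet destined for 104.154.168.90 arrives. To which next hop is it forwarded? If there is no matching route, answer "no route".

Routes whose prefix contains 104.154.168.90:
  104.128.0.0/11 (104.128.0.0 - 104.159.255.255) -> 59.101.194.52
  104.152.0.0/13 (104.152.0.0 - 104.159.255.255) -> 59.101.194.73
  104.154.0.0/16 (104.154.0.0 - 104.154.255.255) -> 59.101.194.232
  104.154.128.0/18 (104.154.128.0 - 104.154.191.255) -> 59.101.194.22
More-specific entries that do NOT match:
  104.154.168.120/30 (104.154.168.120 - 104.154.168.123) does not contain 104.154.168.90
  104.152.168.64/27 (104.152.168.64 - 104.152.168.95) does not contain 104.154.168.90
  104.154.232.64/27 (104.154.232.64 - 104.154.232.95) does not contain 104.154.168.90
  104.154.172.0/22 (104.154.172.0 - 104.154.175.255) does not contain 104.154.168.90
Longest matching prefix is /18 -> next hop 59.101.194.22.

59.101.194.22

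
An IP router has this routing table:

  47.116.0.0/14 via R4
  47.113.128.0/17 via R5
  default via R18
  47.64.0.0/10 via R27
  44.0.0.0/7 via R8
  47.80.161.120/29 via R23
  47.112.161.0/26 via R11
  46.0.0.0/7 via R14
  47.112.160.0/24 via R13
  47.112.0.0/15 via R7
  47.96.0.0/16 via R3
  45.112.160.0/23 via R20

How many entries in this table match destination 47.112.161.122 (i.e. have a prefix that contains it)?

4

Prefixes containing 47.112.161.122:
  0.0.0.0/0 (default, matches everything)
  46.0.0.0/7 (46.0.0.0 - 47.255.255.255)
  47.64.0.0/10 (47.64.0.0 - 47.127.255.255)
  47.112.0.0/15 (47.112.0.0 - 47.113.255.255)
Total matching entries: 4.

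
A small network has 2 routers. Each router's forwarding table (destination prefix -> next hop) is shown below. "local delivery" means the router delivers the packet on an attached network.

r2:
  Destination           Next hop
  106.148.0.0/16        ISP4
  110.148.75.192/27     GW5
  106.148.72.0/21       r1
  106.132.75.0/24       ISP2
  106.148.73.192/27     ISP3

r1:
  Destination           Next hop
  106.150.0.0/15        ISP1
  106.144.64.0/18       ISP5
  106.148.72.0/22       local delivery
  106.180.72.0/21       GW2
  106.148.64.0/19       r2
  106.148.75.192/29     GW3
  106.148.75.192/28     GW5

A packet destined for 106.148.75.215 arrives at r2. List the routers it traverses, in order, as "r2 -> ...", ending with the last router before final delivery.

At r2: longest match for 106.148.75.215 is 106.148.72.0/21 -> r1
At r1: longest match for 106.148.75.215 is 106.148.72.0/22 -> local delivery

r2 -> r1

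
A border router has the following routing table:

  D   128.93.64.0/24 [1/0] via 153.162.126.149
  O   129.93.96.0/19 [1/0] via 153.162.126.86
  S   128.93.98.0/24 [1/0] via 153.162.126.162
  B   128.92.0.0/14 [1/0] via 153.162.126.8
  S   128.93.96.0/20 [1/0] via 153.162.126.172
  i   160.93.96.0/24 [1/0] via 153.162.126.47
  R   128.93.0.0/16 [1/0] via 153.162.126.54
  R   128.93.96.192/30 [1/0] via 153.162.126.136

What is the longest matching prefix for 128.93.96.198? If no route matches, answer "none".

128.93.96.0/20

Entries matching 128.93.96.198:
  128.92.0.0/14 (128.92.0.0 - 128.95.255.255)
  128.93.0.0/16 (128.93.0.0 - 128.93.255.255)
  128.93.96.0/20 (128.93.96.0 - 128.93.111.255)
Most specific is 128.93.96.0/20.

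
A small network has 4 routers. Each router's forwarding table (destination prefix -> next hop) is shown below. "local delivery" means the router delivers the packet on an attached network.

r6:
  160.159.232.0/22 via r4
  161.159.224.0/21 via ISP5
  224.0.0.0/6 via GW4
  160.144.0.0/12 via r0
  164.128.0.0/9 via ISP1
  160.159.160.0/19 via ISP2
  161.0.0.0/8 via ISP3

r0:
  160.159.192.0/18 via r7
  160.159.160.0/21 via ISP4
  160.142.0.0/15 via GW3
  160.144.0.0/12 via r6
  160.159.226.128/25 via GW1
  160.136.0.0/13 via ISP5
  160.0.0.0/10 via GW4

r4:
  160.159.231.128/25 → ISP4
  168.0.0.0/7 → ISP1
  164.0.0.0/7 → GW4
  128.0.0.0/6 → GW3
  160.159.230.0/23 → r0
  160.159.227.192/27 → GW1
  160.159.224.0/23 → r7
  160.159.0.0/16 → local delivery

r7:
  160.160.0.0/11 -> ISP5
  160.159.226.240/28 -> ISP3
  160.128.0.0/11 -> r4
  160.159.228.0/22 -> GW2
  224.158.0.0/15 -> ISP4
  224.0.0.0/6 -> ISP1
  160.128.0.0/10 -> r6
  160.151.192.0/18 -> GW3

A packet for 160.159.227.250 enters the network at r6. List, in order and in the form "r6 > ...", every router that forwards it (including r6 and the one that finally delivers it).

r6 > r0 > r7 > r4

At r6: longest match for 160.159.227.250 is 160.144.0.0/12 -> r0
At r0: longest match for 160.159.227.250 is 160.159.192.0/18 -> r7
At r7: longest match for 160.159.227.250 is 160.128.0.0/11 -> r4
At r4: longest match for 160.159.227.250 is 160.159.0.0/16 -> local delivery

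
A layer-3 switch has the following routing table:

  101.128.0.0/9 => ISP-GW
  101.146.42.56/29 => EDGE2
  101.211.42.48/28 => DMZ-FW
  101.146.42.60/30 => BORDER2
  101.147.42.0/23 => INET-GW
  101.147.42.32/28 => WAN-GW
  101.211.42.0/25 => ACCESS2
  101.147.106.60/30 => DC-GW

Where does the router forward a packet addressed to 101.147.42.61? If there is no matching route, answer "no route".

Routes whose prefix contains 101.147.42.61:
  101.128.0.0/9 (101.128.0.0 - 101.255.255.255) -> ISP-GW
  101.147.42.0/23 (101.147.42.0 - 101.147.43.255) -> INET-GW
More-specific entries that do NOT match:
  101.146.42.60/30 (101.146.42.60 - 101.146.42.63) does not contain 101.147.42.61
  101.147.106.60/30 (101.147.106.60 - 101.147.106.63) does not contain 101.147.42.61
  101.146.42.56/29 (101.146.42.56 - 101.146.42.63) does not contain 101.147.42.61
  101.211.42.48/28 (101.211.42.48 - 101.211.42.63) does not contain 101.147.42.61
  101.147.42.32/28 (101.147.42.32 - 101.147.42.47) does not contain 101.147.42.61
  101.211.42.0/25 (101.211.42.0 - 101.211.42.127) does not contain 101.147.42.61
Longest matching prefix is /23 -> next hop INET-GW.

INET-GW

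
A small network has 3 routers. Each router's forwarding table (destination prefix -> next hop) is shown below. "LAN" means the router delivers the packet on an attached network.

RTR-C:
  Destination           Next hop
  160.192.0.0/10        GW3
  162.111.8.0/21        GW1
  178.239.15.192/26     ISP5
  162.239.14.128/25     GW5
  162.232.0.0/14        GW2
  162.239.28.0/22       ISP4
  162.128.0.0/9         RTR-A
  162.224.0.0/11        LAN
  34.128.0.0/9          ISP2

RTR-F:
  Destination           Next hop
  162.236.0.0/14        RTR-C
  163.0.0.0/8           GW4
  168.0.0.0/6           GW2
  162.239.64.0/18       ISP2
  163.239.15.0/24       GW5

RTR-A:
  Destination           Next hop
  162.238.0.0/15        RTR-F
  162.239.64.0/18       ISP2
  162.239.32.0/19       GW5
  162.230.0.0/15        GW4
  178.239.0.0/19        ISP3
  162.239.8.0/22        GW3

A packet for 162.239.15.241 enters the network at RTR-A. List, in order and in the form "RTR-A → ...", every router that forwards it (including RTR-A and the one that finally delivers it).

At RTR-A: longest match for 162.239.15.241 is 162.238.0.0/15 -> RTR-F
At RTR-F: longest match for 162.239.15.241 is 162.236.0.0/14 -> RTR-C
At RTR-C: longest match for 162.239.15.241 is 162.224.0.0/11 -> LAN

RTR-A → RTR-F → RTR-C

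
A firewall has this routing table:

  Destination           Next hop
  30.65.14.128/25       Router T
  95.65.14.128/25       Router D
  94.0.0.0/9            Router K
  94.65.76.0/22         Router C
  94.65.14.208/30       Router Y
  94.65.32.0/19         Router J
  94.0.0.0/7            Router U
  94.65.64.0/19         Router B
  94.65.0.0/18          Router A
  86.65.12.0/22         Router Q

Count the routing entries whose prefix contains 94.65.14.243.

3

Prefixes containing 94.65.14.243:
  94.0.0.0/7 (94.0.0.0 - 95.255.255.255)
  94.0.0.0/9 (94.0.0.0 - 94.127.255.255)
  94.65.0.0/18 (94.65.0.0 - 94.65.63.255)
Total matching entries: 3.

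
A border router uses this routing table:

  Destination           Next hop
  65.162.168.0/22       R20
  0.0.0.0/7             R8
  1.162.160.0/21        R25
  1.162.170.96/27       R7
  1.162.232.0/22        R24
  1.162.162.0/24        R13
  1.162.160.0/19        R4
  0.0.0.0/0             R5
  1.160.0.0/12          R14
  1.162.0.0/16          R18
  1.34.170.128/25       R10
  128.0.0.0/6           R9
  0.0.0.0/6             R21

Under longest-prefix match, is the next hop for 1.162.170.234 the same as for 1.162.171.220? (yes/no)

yes

1.162.170.234: longest match 1.162.160.0/19 -> R4
1.162.171.220: longest match 1.162.160.0/19 -> R4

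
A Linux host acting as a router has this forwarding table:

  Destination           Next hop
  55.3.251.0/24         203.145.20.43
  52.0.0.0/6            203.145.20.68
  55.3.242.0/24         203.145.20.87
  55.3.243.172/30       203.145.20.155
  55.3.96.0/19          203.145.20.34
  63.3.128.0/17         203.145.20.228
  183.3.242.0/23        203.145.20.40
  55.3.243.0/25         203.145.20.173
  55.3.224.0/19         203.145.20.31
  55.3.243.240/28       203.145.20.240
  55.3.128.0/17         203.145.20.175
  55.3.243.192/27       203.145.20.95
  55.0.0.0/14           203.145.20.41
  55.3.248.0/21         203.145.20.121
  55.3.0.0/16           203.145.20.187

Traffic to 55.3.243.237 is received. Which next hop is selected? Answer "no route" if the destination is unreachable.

Routes whose prefix contains 55.3.243.237:
  52.0.0.0/6 (52.0.0.0 - 55.255.255.255) -> 203.145.20.68
  55.0.0.0/14 (55.0.0.0 - 55.3.255.255) -> 203.145.20.41
  55.3.0.0/16 (55.3.0.0 - 55.3.255.255) -> 203.145.20.187
  55.3.128.0/17 (55.3.128.0 - 55.3.255.255) -> 203.145.20.175
  55.3.224.0/19 (55.3.224.0 - 55.3.255.255) -> 203.145.20.31
More-specific entries that do NOT match:
  55.3.243.172/30 (55.3.243.172 - 55.3.243.175) does not contain 55.3.243.237
  55.3.243.240/28 (55.3.243.240 - 55.3.243.255) does not contain 55.3.243.237
  55.3.243.192/27 (55.3.243.192 - 55.3.243.223) does not contain 55.3.243.237
  55.3.243.0/25 (55.3.243.0 - 55.3.243.127) does not contain 55.3.243.237
  55.3.251.0/24 (55.3.251.0 - 55.3.251.255) does not contain 55.3.243.237
  55.3.242.0/24 (55.3.242.0 - 55.3.242.255) does not contain 55.3.243.237
  183.3.242.0/23 (183.3.242.0 - 183.3.243.255) does not contain 55.3.243.237
  55.3.248.0/21 (55.3.248.0 - 55.3.255.255) does not contain 55.3.243.237
Longest matching prefix is /19 -> next hop 203.145.20.31.

203.145.20.31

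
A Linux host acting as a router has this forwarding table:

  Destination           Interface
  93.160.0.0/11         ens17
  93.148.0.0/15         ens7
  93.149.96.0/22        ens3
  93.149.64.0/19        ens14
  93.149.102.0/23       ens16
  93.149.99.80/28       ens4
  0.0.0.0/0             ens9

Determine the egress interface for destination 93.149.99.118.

ens3

Routes whose prefix contains 93.149.99.118:
  0.0.0.0/0 (default, matches everything) -> ens9
  93.148.0.0/15 (93.148.0.0 - 93.149.255.255) -> ens7
  93.149.96.0/22 (93.149.96.0 - 93.149.99.255) -> ens3
More-specific entries that do NOT match:
  93.149.99.80/28 (93.149.99.80 - 93.149.99.95) does not contain 93.149.99.118
  93.149.102.0/23 (93.149.102.0 - 93.149.103.255) does not contain 93.149.99.118
Longest matching prefix is /22 -> interface ens3.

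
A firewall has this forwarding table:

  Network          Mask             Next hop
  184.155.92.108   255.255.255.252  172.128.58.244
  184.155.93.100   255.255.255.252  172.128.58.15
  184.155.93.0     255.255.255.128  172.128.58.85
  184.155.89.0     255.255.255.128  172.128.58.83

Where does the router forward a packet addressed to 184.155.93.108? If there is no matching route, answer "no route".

172.128.58.85

Routes whose prefix contains 184.155.93.108:
  184.155.93.0/25 (184.155.93.0 - 184.155.93.127) -> 172.128.58.85
More-specific entries that do NOT match:
  184.155.92.108/30 (184.155.92.108 - 184.155.92.111) does not contain 184.155.93.108
  184.155.93.100/30 (184.155.93.100 - 184.155.93.103) does not contain 184.155.93.108
Longest matching prefix is /25 -> next hop 172.128.58.85.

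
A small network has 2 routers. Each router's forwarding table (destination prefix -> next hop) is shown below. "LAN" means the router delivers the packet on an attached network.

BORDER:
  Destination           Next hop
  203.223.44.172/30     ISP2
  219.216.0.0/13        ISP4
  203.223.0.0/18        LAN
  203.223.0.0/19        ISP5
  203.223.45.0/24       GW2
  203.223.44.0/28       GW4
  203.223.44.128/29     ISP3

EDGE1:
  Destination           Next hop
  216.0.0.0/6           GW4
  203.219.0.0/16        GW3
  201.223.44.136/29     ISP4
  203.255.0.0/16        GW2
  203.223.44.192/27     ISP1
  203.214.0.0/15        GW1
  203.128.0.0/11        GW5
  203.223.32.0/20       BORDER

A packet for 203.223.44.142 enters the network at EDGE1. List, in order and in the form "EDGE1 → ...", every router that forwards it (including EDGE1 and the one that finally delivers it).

EDGE1 → BORDER

At EDGE1: longest match for 203.223.44.142 is 203.223.32.0/20 -> BORDER
At BORDER: longest match for 203.223.44.142 is 203.223.0.0/18 -> LAN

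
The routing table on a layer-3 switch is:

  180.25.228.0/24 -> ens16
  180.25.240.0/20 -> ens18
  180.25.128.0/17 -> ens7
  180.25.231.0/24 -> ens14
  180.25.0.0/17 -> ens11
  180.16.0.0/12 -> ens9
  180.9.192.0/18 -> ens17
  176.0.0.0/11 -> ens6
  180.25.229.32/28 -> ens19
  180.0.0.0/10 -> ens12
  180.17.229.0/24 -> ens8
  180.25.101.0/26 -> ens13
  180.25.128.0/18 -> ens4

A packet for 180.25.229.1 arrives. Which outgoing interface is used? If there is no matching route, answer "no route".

ens7

Routes whose prefix contains 180.25.229.1:
  180.0.0.0/10 (180.0.0.0 - 180.63.255.255) -> ens12
  180.16.0.0/12 (180.16.0.0 - 180.31.255.255) -> ens9
  180.25.128.0/17 (180.25.128.0 - 180.25.255.255) -> ens7
More-specific entries that do NOT match:
  180.25.229.32/28 (180.25.229.32 - 180.25.229.47) does not contain 180.25.229.1
  180.25.101.0/26 (180.25.101.0 - 180.25.101.63) does not contain 180.25.229.1
  180.25.228.0/24 (180.25.228.0 - 180.25.228.255) does not contain 180.25.229.1
  180.25.231.0/24 (180.25.231.0 - 180.25.231.255) does not contain 180.25.229.1
  180.17.229.0/24 (180.17.229.0 - 180.17.229.255) does not contain 180.25.229.1
  180.25.240.0/20 (180.25.240.0 - 180.25.255.255) does not contain 180.25.229.1
  180.9.192.0/18 (180.9.192.0 - 180.9.255.255) does not contain 180.25.229.1
  180.25.128.0/18 (180.25.128.0 - 180.25.191.255) does not contain 180.25.229.1
Longest matching prefix is /17 -> interface ens7.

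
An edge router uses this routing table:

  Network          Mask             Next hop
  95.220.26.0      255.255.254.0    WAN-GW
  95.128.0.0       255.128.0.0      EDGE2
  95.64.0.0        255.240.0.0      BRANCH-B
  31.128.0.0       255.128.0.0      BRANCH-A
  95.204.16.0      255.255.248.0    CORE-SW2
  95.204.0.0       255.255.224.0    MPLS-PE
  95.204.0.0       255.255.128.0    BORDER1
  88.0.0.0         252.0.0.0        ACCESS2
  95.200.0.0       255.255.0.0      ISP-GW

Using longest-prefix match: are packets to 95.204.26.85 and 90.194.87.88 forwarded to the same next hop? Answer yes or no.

95.204.26.85: longest match 95.204.0.0/19 -> MPLS-PE
90.194.87.88: longest match 88.0.0.0/6 -> ACCESS2

no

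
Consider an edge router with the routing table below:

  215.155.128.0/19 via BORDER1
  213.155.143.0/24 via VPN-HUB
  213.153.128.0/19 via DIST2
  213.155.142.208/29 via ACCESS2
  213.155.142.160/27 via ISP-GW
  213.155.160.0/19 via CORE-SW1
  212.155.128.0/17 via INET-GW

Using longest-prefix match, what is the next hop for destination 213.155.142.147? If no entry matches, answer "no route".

No entry's prefix contains 213.155.142.147; there is no default route.

no route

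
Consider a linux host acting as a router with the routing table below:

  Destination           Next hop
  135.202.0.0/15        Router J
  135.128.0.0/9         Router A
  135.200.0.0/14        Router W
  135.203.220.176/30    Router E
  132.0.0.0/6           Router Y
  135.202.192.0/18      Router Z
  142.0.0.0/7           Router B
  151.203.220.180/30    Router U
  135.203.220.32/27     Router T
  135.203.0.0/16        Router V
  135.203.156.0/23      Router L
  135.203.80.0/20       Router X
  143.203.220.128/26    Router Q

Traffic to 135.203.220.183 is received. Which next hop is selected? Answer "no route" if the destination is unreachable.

Routes whose prefix contains 135.203.220.183:
  132.0.0.0/6 (132.0.0.0 - 135.255.255.255) -> Router Y
  135.128.0.0/9 (135.128.0.0 - 135.255.255.255) -> Router A
  135.200.0.0/14 (135.200.0.0 - 135.203.255.255) -> Router W
  135.202.0.0/15 (135.202.0.0 - 135.203.255.255) -> Router J
  135.203.0.0/16 (135.203.0.0 - 135.203.255.255) -> Router V
More-specific entries that do NOT match:
  135.203.220.176/30 (135.203.220.176 - 135.203.220.179) does not contain 135.203.220.183
  151.203.220.180/30 (151.203.220.180 - 151.203.220.183) does not contain 135.203.220.183
  135.203.220.32/27 (135.203.220.32 - 135.203.220.63) does not contain 135.203.220.183
  143.203.220.128/26 (143.203.220.128 - 143.203.220.191) does not contain 135.203.220.183
  135.203.156.0/23 (135.203.156.0 - 135.203.157.255) does not contain 135.203.220.183
  135.203.80.0/20 (135.203.80.0 - 135.203.95.255) does not contain 135.203.220.183
  135.202.192.0/18 (135.202.192.0 - 135.202.255.255) does not contain 135.203.220.183
Longest matching prefix is /16 -> next hop Router V.

Router V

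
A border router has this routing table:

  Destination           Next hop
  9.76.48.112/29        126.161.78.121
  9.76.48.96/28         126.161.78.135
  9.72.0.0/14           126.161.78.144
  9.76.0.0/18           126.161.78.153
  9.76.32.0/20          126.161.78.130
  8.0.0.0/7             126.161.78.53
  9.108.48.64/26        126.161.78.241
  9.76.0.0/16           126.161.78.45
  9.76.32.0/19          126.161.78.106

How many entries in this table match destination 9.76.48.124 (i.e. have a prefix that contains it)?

4

Prefixes containing 9.76.48.124:
  8.0.0.0/7 (8.0.0.0 - 9.255.255.255)
  9.76.0.0/16 (9.76.0.0 - 9.76.255.255)
  9.76.0.0/18 (9.76.0.0 - 9.76.63.255)
  9.76.32.0/19 (9.76.32.0 - 9.76.63.255)
Total matching entries: 4.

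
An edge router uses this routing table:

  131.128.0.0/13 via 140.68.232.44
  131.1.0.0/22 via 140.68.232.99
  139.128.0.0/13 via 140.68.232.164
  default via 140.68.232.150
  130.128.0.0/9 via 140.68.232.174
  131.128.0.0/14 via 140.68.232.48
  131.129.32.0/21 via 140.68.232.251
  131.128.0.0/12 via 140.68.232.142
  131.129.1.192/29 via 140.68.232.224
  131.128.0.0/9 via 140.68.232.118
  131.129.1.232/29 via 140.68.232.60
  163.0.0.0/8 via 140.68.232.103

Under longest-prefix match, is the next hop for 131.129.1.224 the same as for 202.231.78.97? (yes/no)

131.129.1.224: longest match 131.128.0.0/14 -> 140.68.232.48
202.231.78.97: longest match 0.0.0.0/0 -> 140.68.232.150

no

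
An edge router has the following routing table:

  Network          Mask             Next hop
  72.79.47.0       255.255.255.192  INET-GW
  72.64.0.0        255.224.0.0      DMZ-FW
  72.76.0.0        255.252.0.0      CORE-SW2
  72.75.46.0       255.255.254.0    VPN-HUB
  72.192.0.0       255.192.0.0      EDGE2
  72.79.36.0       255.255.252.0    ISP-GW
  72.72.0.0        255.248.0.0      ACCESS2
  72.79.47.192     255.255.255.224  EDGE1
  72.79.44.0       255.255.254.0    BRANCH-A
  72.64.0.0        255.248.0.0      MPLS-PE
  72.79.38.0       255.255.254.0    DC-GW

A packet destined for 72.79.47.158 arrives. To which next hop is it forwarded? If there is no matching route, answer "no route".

Routes whose prefix contains 72.79.47.158:
  72.64.0.0/11 (72.64.0.0 - 72.95.255.255) -> DMZ-FW
  72.72.0.0/13 (72.72.0.0 - 72.79.255.255) -> ACCESS2
  72.76.0.0/14 (72.76.0.0 - 72.79.255.255) -> CORE-SW2
More-specific entries that do NOT match:
  72.79.47.192/27 (72.79.47.192 - 72.79.47.223) does not contain 72.79.47.158
  72.79.47.0/26 (72.79.47.0 - 72.79.47.63) does not contain 72.79.47.158
  72.75.46.0/23 (72.75.46.0 - 72.75.47.255) does not contain 72.79.47.158
  72.79.44.0/23 (72.79.44.0 - 72.79.45.255) does not contain 72.79.47.158
  72.79.38.0/23 (72.79.38.0 - 72.79.39.255) does not contain 72.79.47.158
  72.79.36.0/22 (72.79.36.0 - 72.79.39.255) does not contain 72.79.47.158
Longest matching prefix is /14 -> next hop CORE-SW2.

CORE-SW2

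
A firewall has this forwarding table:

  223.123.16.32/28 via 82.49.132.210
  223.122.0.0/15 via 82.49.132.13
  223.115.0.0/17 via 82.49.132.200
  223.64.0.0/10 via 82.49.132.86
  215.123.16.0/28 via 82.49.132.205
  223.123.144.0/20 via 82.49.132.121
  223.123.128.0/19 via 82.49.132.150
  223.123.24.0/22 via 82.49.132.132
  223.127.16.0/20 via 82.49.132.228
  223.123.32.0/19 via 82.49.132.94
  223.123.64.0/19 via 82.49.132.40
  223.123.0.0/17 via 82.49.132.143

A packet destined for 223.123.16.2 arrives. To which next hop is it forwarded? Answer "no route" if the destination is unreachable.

Routes whose prefix contains 223.123.16.2:
  223.64.0.0/10 (223.64.0.0 - 223.127.255.255) -> 82.49.132.86
  223.122.0.0/15 (223.122.0.0 - 223.123.255.255) -> 82.49.132.13
  223.123.0.0/17 (223.123.0.0 - 223.123.127.255) -> 82.49.132.143
More-specific entries that do NOT match:
  223.123.16.32/28 (223.123.16.32 - 223.123.16.47) does not contain 223.123.16.2
  215.123.16.0/28 (215.123.16.0 - 215.123.16.15) does not contain 223.123.16.2
  223.123.24.0/22 (223.123.24.0 - 223.123.27.255) does not contain 223.123.16.2
  223.123.144.0/20 (223.123.144.0 - 223.123.159.255) does not contain 223.123.16.2
  223.127.16.0/20 (223.127.16.0 - 223.127.31.255) does not contain 223.123.16.2
  223.123.128.0/19 (223.123.128.0 - 223.123.159.255) does not contain 223.123.16.2
  223.123.32.0/19 (223.123.32.0 - 223.123.63.255) does not contain 223.123.16.2
  223.123.64.0/19 (223.123.64.0 - 223.123.95.255) does not contain 223.123.16.2
Longest matching prefix is /17 -> next hop 82.49.132.143.

82.49.132.143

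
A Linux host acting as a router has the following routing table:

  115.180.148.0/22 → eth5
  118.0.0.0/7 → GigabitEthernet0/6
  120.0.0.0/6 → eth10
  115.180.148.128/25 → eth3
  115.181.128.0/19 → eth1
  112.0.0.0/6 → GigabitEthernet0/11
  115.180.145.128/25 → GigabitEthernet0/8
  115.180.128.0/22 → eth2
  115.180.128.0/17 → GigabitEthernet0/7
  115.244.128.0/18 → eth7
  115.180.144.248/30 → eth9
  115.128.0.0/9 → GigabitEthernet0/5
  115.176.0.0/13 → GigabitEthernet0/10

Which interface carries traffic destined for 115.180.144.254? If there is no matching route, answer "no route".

GigabitEthernet0/7

Routes whose prefix contains 115.180.144.254:
  112.0.0.0/6 (112.0.0.0 - 115.255.255.255) -> GigabitEthernet0/11
  115.128.0.0/9 (115.128.0.0 - 115.255.255.255) -> GigabitEthernet0/5
  115.176.0.0/13 (115.176.0.0 - 115.183.255.255) -> GigabitEthernet0/10
  115.180.128.0/17 (115.180.128.0 - 115.180.255.255) -> GigabitEthernet0/7
More-specific entries that do NOT match:
  115.180.144.248/30 (115.180.144.248 - 115.180.144.251) does not contain 115.180.144.254
  115.180.148.128/25 (115.180.148.128 - 115.180.148.255) does not contain 115.180.144.254
  115.180.145.128/25 (115.180.145.128 - 115.180.145.255) does not contain 115.180.144.254
  115.180.148.0/22 (115.180.148.0 - 115.180.151.255) does not contain 115.180.144.254
  115.180.128.0/22 (115.180.128.0 - 115.180.131.255) does not contain 115.180.144.254
  115.181.128.0/19 (115.181.128.0 - 115.181.159.255) does not contain 115.180.144.254
  115.244.128.0/18 (115.244.128.0 - 115.244.191.255) does not contain 115.180.144.254
Longest matching prefix is /17 -> interface GigabitEthernet0/7.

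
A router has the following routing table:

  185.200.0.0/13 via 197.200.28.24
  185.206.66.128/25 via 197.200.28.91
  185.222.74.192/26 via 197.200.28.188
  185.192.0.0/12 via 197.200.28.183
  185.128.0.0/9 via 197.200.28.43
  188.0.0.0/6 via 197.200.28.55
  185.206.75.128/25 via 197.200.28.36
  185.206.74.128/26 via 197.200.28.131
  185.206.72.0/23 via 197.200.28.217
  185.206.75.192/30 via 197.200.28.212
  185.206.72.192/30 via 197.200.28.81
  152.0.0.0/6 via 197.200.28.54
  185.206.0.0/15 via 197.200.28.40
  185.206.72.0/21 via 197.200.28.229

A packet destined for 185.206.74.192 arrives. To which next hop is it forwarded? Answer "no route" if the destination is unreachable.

Routes whose prefix contains 185.206.74.192:
  185.128.0.0/9 (185.128.0.0 - 185.255.255.255) -> 197.200.28.43
  185.192.0.0/12 (185.192.0.0 - 185.207.255.255) -> 197.200.28.183
  185.200.0.0/13 (185.200.0.0 - 185.207.255.255) -> 197.200.28.24
  185.206.0.0/15 (185.206.0.0 - 185.207.255.255) -> 197.200.28.40
  185.206.72.0/21 (185.206.72.0 - 185.206.79.255) -> 197.200.28.229
More-specific entries that do NOT match:
  185.206.75.192/30 (185.206.75.192 - 185.206.75.195) does not contain 185.206.74.192
  185.206.72.192/30 (185.206.72.192 - 185.206.72.195) does not contain 185.206.74.192
  185.222.74.192/26 (185.222.74.192 - 185.222.74.255) does not contain 185.206.74.192
  185.206.74.128/26 (185.206.74.128 - 185.206.74.191) does not contain 185.206.74.192
  185.206.66.128/25 (185.206.66.128 - 185.206.66.255) does not contain 185.206.74.192
  185.206.75.128/25 (185.206.75.128 - 185.206.75.255) does not contain 185.206.74.192
  185.206.72.0/23 (185.206.72.0 - 185.206.73.255) does not contain 185.206.74.192
Longest matching prefix is /21 -> next hop 197.200.28.229.

197.200.28.229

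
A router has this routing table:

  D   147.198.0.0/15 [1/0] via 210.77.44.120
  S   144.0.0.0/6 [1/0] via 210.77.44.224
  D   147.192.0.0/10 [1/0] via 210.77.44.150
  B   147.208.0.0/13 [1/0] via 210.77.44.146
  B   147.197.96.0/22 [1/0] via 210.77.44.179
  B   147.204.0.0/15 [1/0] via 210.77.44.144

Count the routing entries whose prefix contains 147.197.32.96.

Prefixes containing 147.197.32.96:
  144.0.0.0/6 (144.0.0.0 - 147.255.255.255)
  147.192.0.0/10 (147.192.0.0 - 147.255.255.255)
Total matching entries: 2.

2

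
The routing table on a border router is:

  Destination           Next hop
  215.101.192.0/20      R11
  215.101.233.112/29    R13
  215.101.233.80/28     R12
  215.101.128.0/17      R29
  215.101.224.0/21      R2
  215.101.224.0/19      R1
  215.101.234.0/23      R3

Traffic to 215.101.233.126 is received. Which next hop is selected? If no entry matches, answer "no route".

R1

Routes whose prefix contains 215.101.233.126:
  215.101.128.0/17 (215.101.128.0 - 215.101.255.255) -> R29
  215.101.224.0/19 (215.101.224.0 - 215.101.255.255) -> R1
More-specific entries that do NOT match:
  215.101.233.112/29 (215.101.233.112 - 215.101.233.119) does not contain 215.101.233.126
  215.101.233.80/28 (215.101.233.80 - 215.101.233.95) does not contain 215.101.233.126
  215.101.234.0/23 (215.101.234.0 - 215.101.235.255) does not contain 215.101.233.126
  215.101.224.0/21 (215.101.224.0 - 215.101.231.255) does not contain 215.101.233.126
  215.101.192.0/20 (215.101.192.0 - 215.101.207.255) does not contain 215.101.233.126
Longest matching prefix is /19 -> next hop R1.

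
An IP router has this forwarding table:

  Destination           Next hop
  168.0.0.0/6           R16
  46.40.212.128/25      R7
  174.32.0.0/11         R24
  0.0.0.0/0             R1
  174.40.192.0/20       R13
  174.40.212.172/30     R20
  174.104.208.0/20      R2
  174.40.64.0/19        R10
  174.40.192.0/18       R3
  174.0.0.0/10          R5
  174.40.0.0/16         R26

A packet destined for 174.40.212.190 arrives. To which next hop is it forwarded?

Routes whose prefix contains 174.40.212.190:
  0.0.0.0/0 (default, matches everything) -> R1
  174.0.0.0/10 (174.0.0.0 - 174.63.255.255) -> R5
  174.32.0.0/11 (174.32.0.0 - 174.63.255.255) -> R24
  174.40.0.0/16 (174.40.0.0 - 174.40.255.255) -> R26
  174.40.192.0/18 (174.40.192.0 - 174.40.255.255) -> R3
More-specific entries that do NOT match:
  174.40.212.172/30 (174.40.212.172 - 174.40.212.175) does not contain 174.40.212.190
  46.40.212.128/25 (46.40.212.128 - 46.40.212.255) does not contain 174.40.212.190
  174.40.192.0/20 (174.40.192.0 - 174.40.207.255) does not contain 174.40.212.190
  174.104.208.0/20 (174.104.208.0 - 174.104.223.255) does not contain 174.40.212.190
  174.40.64.0/19 (174.40.64.0 - 174.40.95.255) does not contain 174.40.212.190
Longest matching prefix is /18 -> next hop R3.

R3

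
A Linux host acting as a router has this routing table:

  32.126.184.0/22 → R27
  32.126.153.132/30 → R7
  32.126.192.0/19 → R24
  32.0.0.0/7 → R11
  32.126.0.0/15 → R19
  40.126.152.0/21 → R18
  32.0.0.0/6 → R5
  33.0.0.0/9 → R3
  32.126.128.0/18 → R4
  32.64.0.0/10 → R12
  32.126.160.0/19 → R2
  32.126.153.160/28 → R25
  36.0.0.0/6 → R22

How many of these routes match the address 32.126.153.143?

Prefixes containing 32.126.153.143:
  32.0.0.0/6 (32.0.0.0 - 35.255.255.255)
  32.0.0.0/7 (32.0.0.0 - 33.255.255.255)
  32.64.0.0/10 (32.64.0.0 - 32.127.255.255)
  32.126.0.0/15 (32.126.0.0 - 32.127.255.255)
  32.126.128.0/18 (32.126.128.0 - 32.126.191.255)
Total matching entries: 5.

5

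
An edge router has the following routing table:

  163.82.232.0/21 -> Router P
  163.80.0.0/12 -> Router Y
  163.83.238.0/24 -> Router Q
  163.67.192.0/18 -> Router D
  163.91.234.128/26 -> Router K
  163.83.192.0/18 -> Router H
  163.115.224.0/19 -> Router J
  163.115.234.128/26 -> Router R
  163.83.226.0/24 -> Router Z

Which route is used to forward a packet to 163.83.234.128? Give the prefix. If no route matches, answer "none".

163.83.192.0/18

Entries matching 163.83.234.128:
  163.80.0.0/12 (163.80.0.0 - 163.95.255.255)
  163.83.192.0/18 (163.83.192.0 - 163.83.255.255)
Most specific is 163.83.192.0/18.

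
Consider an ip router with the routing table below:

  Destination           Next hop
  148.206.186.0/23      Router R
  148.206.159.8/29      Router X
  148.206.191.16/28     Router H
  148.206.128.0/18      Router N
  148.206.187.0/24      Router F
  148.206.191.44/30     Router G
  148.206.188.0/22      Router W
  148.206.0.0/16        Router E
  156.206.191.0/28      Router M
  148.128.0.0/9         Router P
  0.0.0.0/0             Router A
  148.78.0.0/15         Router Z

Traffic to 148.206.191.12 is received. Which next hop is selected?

Router W

Routes whose prefix contains 148.206.191.12:
  0.0.0.0/0 (default, matches everything) -> Router A
  148.128.0.0/9 (148.128.0.0 - 148.255.255.255) -> Router P
  148.206.0.0/16 (148.206.0.0 - 148.206.255.255) -> Router E
  148.206.128.0/18 (148.206.128.0 - 148.206.191.255) -> Router N
  148.206.188.0/22 (148.206.188.0 - 148.206.191.255) -> Router W
More-specific entries that do NOT match:
  148.206.191.44/30 (148.206.191.44 - 148.206.191.47) does not contain 148.206.191.12
  148.206.159.8/29 (148.206.159.8 - 148.206.159.15) does not contain 148.206.191.12
  148.206.191.16/28 (148.206.191.16 - 148.206.191.31) does not contain 148.206.191.12
  156.206.191.0/28 (156.206.191.0 - 156.206.191.15) does not contain 148.206.191.12
  148.206.187.0/24 (148.206.187.0 - 148.206.187.255) does not contain 148.206.191.12
  148.206.186.0/23 (148.206.186.0 - 148.206.187.255) does not contain 148.206.191.12
Longest matching prefix is /22 -> next hop Router W.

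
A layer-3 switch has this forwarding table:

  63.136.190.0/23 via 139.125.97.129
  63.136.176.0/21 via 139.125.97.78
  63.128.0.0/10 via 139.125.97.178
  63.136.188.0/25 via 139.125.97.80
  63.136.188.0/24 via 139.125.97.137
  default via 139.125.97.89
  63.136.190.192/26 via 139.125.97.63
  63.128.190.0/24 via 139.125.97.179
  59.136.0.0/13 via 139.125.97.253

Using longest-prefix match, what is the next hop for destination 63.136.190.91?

Routes whose prefix contains 63.136.190.91:
  0.0.0.0/0 (default, matches everything) -> 139.125.97.89
  63.128.0.0/10 (63.128.0.0 - 63.191.255.255) -> 139.125.97.178
  63.136.190.0/23 (63.136.190.0 - 63.136.191.255) -> 139.125.97.129
More-specific entries that do NOT match:
  63.136.190.192/26 (63.136.190.192 - 63.136.190.255) does not contain 63.136.190.91
  63.136.188.0/25 (63.136.188.0 - 63.136.188.127) does not contain 63.136.190.91
  63.136.188.0/24 (63.136.188.0 - 63.136.188.255) does not contain 63.136.190.91
  63.128.190.0/24 (63.128.190.0 - 63.128.190.255) does not contain 63.136.190.91
Longest matching prefix is /23 -> next hop 139.125.97.129.

139.125.97.129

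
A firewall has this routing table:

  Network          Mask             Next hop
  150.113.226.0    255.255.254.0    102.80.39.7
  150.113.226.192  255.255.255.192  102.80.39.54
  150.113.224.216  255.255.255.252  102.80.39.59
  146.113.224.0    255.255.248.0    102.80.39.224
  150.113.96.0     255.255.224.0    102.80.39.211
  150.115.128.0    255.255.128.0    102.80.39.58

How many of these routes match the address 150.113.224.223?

No listed prefix contains 150.113.224.223.
Total matching entries: 0.

0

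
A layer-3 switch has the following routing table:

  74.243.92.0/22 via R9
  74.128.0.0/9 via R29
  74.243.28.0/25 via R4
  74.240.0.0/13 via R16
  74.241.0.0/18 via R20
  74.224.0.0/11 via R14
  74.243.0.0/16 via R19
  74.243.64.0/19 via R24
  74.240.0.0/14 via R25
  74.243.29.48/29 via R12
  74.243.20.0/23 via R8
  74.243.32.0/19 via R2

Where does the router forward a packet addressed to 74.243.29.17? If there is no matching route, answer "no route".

Routes whose prefix contains 74.243.29.17:
  74.128.0.0/9 (74.128.0.0 - 74.255.255.255) -> R29
  74.224.0.0/11 (74.224.0.0 - 74.255.255.255) -> R14
  74.240.0.0/13 (74.240.0.0 - 74.247.255.255) -> R16
  74.240.0.0/14 (74.240.0.0 - 74.243.255.255) -> R25
  74.243.0.0/16 (74.243.0.0 - 74.243.255.255) -> R19
More-specific entries that do NOT match:
  74.243.29.48/29 (74.243.29.48 - 74.243.29.55) does not contain 74.243.29.17
  74.243.28.0/25 (74.243.28.0 - 74.243.28.127) does not contain 74.243.29.17
  74.243.20.0/23 (74.243.20.0 - 74.243.21.255) does not contain 74.243.29.17
  74.243.92.0/22 (74.243.92.0 - 74.243.95.255) does not contain 74.243.29.17
  74.243.64.0/19 (74.243.64.0 - 74.243.95.255) does not contain 74.243.29.17
  74.243.32.0/19 (74.243.32.0 - 74.243.63.255) does not contain 74.243.29.17
  74.241.0.0/18 (74.241.0.0 - 74.241.63.255) does not contain 74.243.29.17
Longest matching prefix is /16 -> next hop R19.

R19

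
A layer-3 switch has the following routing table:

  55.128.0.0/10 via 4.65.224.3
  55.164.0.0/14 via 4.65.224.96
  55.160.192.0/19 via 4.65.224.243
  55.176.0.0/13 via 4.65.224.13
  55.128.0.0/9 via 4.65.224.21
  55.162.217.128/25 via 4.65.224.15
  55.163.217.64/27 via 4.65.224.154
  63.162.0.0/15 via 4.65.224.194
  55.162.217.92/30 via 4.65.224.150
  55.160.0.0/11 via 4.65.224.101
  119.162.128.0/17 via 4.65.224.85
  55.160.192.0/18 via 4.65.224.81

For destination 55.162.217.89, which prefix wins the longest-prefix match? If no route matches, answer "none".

Entries matching 55.162.217.89:
  55.128.0.0/9 (55.128.0.0 - 55.255.255.255)
  55.128.0.0/10 (55.128.0.0 - 55.191.255.255)
  55.160.0.0/11 (55.160.0.0 - 55.191.255.255)
Most specific is 55.160.0.0/11.

55.160.0.0/11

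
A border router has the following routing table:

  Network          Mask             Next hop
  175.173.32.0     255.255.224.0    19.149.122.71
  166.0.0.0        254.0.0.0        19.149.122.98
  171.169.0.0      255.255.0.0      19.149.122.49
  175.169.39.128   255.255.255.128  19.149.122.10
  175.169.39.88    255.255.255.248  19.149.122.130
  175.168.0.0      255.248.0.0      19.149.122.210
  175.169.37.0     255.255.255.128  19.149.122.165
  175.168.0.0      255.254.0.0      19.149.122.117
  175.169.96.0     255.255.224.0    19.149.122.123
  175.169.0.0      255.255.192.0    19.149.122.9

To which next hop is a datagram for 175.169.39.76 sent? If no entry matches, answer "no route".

Routes whose prefix contains 175.169.39.76:
  175.168.0.0/13 (175.168.0.0 - 175.175.255.255) -> 19.149.122.210
  175.168.0.0/15 (175.168.0.0 - 175.169.255.255) -> 19.149.122.117
  175.169.0.0/18 (175.169.0.0 - 175.169.63.255) -> 19.149.122.9
More-specific entries that do NOT match:
  175.169.39.88/29 (175.169.39.88 - 175.169.39.95) does not contain 175.169.39.76
  175.169.39.128/25 (175.169.39.128 - 175.169.39.255) does not contain 175.169.39.76
  175.169.37.0/25 (175.169.37.0 - 175.169.37.127) does not contain 175.169.39.76
  175.173.32.0/19 (175.173.32.0 - 175.173.63.255) does not contain 175.169.39.76
  175.169.96.0/19 (175.169.96.0 - 175.169.127.255) does not contain 175.169.39.76
Longest matching prefix is /18 -> next hop 19.149.122.9.

19.149.122.9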